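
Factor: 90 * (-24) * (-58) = 2^5 * 3^3 * 5^1 * 29^1 = 125280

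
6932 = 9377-2445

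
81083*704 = 57082432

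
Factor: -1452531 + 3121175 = 2^2 * 417161^1 = 1668644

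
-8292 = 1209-9501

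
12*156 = 1872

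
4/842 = 2/421 ≈ 0.00475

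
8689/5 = 1737 + 4/5 = 1737.80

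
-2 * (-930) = 1860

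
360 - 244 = 116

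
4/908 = 1/227 ≈ 0.00441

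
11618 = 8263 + 3355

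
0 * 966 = 0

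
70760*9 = 636840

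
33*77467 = 2556411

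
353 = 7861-7508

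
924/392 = 2 + 5/14 ≈ 2.36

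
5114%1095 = 734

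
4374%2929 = 1445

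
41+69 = 110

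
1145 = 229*5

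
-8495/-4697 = 1 + 3798/4697 ≈ 1.81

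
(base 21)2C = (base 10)54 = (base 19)2G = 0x36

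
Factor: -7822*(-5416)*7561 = 2^4*677^1*3911^1*7561^1 = 320313841072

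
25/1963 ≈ 0.0127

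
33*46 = 1518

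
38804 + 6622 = 45426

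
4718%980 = 798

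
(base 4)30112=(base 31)pf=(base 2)1100010110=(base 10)790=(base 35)mk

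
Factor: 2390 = 2^1 * 5^1 * 239^1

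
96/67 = 1 + 29/67 ≈ 1.43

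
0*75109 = 0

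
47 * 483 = 22701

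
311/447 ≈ 0.696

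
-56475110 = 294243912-350719022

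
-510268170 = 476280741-986548911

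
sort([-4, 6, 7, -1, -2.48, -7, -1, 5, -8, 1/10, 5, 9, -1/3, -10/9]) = [-8, -7, -4, -2.48, -10/9, -1, -1, -1/3, 1/10, 5, 5, 6, 7, 9]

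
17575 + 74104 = 91679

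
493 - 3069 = -2576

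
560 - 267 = 293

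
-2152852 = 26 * (-82802)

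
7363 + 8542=15905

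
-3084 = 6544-9628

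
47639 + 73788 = 121427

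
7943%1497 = 458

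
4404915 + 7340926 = 11745841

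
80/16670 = 8/1667 ≈ 0.00480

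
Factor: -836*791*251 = -1*2^2*7^1*11^1*19^1*113^1*251^1 = -165980276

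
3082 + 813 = 3895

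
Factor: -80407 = -1*80407^1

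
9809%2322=521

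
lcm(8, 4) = 8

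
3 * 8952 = 26856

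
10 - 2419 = -2409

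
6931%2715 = 1501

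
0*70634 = 0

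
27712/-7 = -3958-6/7 ≈ -3958.86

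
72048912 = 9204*7828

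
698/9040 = 349/4520 ≈ 0.0772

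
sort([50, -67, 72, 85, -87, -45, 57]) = [-87, -67, -45, 50, 57, 72, 85]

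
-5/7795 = -1/1559 ≈ -0.000641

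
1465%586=293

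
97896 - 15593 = 82303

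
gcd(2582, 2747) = 1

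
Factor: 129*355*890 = 2^1*3^1*5^2*43^1*71^1*89^1 = 40757550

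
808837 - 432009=376828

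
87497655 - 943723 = 86553932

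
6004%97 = 87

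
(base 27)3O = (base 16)69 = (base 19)5A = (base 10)105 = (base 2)1101001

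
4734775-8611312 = -3876537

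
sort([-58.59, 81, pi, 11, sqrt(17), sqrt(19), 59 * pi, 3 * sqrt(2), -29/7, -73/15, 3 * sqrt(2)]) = [-58.59, -73/15, -29/7, pi, sqrt(17), 3 * sqrt(2), 3 * sqrt(2), sqrt(19), 11, 81, 59 * pi]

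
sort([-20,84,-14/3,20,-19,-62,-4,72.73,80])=[-62,-20,-19,-14/3,-4,20,72.73,80,84]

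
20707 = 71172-50465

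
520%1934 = 520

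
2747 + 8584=11331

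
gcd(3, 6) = 3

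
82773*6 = 496638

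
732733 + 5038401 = 5771134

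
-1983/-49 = 40 + 23/49 ≈ 40.47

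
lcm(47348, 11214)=426132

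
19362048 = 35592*544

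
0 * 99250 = 0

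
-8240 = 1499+-9739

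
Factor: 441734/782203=2^1 * 41^1 * 61^(-1) * 5387^1 * 12823^(-1)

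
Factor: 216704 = 2^7*1693^1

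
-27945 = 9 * (-3105)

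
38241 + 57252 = 95493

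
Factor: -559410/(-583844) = 2^(-1) * 3^1 * 5^1 * 29^1 * 227^(-1) = 435/454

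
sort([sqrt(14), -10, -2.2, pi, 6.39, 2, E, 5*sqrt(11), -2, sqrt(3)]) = [-10, -2.2, -2, sqrt(3), 2, E, pi, sqrt(14), 6.39, 5*sqrt(11)]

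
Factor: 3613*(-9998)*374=-1*2^2*11^1*17^1*3613^1*4999^1=-13509917476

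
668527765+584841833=1253369598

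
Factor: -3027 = -1 * 3^1 * 1009^1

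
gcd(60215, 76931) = 1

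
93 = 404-311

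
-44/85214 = -22/42607≈-0.000516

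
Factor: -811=-1*811^1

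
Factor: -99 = -1 * 3^2 * 11^1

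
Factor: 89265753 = 3^3*61^1*83^1*653^1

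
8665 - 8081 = 584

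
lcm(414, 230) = 2070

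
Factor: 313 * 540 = 2^2 * 3^3 * 5^1 * 313^1 = 169020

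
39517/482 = 81 + 475/482 ≈ 81.99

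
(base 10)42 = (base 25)1h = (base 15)2c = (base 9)46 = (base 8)52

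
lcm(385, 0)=0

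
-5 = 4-9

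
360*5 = 1800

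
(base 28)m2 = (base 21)189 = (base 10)618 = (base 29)l9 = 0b1001101010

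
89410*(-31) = -2771710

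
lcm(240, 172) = 10320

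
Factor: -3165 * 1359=-1 * 3^3 * 5^1 * 151^1 * 211^1=-4301235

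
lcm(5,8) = 40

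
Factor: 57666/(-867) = -1*2^1*7^1*17^(-2)*1373^1 = -19222/289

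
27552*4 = 110208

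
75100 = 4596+70504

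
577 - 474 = 103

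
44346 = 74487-30141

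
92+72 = 164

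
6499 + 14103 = 20602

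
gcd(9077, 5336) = 29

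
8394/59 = 142+16/59 ≈ 142.27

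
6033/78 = 2011/26 ≈ 77.35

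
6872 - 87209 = -80337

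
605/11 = 55 = 55.00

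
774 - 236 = 538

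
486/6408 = 27/356 ≈ 0.0758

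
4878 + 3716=8594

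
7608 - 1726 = 5882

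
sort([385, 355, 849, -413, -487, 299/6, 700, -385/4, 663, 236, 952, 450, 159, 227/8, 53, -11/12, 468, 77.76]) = [-487, -413, -385/4, -11/12, 227/8, 299/6, 53, 77.76, 159, 236, 355, 385, 450, 468, 663, 700, 849, 952]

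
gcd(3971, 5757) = 19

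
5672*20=113440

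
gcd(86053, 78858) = 1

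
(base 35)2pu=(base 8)6433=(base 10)3355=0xd1b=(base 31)3f7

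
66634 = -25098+91732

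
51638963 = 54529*947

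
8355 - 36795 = -28440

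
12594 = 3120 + 9474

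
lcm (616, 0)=0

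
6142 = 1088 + 5054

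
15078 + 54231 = 69309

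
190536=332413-141877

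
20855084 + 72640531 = 93495615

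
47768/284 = 168 + 14/71 ≈ 168.20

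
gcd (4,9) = 1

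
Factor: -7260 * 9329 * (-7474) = 2^3 * 3^1 * 5^1 * 11^2 * 19^1 * 37^1 * 101^1 * 491^1 = 506203107960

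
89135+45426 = 134561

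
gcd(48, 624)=48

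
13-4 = 9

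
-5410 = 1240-6650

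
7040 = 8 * 880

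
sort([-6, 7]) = [-6, 7]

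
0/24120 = 0 = 0.00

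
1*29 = 29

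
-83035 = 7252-90287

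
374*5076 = 1898424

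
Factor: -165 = -1 * 3^1 * 5^1 * 11^1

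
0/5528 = 0 = 0.00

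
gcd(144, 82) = 2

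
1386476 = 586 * 2366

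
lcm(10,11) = 110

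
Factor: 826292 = 2^2*251^1*823^1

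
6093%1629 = 1206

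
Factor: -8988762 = -1 * 2^1 * 3^1 * 1217^1 * 1231^1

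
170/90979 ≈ 0.00187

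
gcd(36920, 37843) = 923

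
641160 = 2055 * 312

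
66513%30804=4905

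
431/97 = 4 + 43/97 ≈ 4.44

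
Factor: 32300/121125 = 2^2*3^(-1)*5^(-1) = 4/15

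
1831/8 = 228 + 7/8 ≈ 228.88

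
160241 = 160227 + 14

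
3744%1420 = 904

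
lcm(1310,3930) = 3930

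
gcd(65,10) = 5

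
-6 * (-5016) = 30096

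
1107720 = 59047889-57940169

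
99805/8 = 12475 + 5/8 ≈ 12475.63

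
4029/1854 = 1343/618 ≈ 2.17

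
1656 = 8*207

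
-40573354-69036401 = -109609755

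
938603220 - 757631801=180971419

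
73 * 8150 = 594950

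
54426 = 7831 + 46595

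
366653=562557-195904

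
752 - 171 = 581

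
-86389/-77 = 1121 + 72/77 ≈ 1121.94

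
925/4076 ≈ 0.227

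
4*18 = 72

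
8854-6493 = 2361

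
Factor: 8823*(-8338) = -1*2^1*3^1*11^1*17^1*173^1*379^1 = -73566174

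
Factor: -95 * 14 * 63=-1 * 2^1 * 3^2 * 5^1 * 7^2 * 19^1=-83790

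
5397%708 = 441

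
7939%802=721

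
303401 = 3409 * 89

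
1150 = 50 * 23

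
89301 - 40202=49099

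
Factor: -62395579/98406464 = -1*2^(-6)*13^(-1)*37^1*118277^(-1)*1686367^1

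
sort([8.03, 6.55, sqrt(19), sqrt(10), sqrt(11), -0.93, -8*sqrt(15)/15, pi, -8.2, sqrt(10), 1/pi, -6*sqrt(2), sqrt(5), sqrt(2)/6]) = [-6*sqrt(2), -8.2, -8*sqrt(15)/15, -0.93, sqrt(2)/6, 1/pi, sqrt(5), pi, sqrt(10), sqrt(10), sqrt(11), sqrt(19), 6.55, 8.03]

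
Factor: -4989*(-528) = 2^4*3^2*11^1*1663^1 = 2634192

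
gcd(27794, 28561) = 13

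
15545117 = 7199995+8345122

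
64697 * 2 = 129394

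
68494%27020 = 14454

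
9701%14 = 13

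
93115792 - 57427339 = 35688453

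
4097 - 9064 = -4967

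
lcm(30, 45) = 90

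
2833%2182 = 651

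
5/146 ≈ 0.0342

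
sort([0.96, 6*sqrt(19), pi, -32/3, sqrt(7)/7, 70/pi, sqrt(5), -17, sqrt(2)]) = [-17, -32/3, sqrt(7)/7, 0.96, sqrt(2), sqrt(5), pi, 70/pi, 6*sqrt(19)]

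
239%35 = 29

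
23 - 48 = -25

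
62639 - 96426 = -33787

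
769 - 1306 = -537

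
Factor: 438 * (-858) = -1 * 2^2 * 3^2 * 11^1 * 13^1 * 73^1 = -375804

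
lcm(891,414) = 40986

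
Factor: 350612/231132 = 3^ (-1)*11^ (-1)*17^ (-1)*23^1*37^1 = 851/561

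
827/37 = 22 + 13/37 ≈ 22.35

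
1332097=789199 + 542898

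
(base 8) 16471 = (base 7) 30545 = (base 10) 7481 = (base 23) e36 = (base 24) cnh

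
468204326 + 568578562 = 1036782888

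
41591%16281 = 9029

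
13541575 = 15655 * 865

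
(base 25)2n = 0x49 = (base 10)73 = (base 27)2j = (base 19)3g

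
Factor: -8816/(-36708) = 2^2*3^(-1)*7^(-1)*23^(-1)*29^1 = 116/483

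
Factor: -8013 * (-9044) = 2^2 * 3^1 * 7^1 * 17^1 * 19^1 * 2671^1 = 72469572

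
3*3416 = 10248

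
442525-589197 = -146672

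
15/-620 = -3/124 ≈ -0.0242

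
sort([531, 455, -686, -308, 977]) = [-686, -308, 455, 531, 977]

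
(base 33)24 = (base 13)55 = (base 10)70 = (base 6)154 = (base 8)106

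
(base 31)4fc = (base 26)6a5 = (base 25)6ml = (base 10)4321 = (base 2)1000011100001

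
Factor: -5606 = -1 * 2^1 * 2803^1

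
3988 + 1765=5753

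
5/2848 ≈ 0.00176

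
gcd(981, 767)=1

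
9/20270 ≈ 0.000444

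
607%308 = 299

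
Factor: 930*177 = 2^1*3^2*5^1*31^1*59^1 = 164610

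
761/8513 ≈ 0.0894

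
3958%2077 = 1881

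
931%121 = 84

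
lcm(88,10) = 440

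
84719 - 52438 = 32281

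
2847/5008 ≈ 0.568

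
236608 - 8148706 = -7912098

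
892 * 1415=1262180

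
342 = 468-126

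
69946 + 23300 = 93246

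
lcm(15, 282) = 1410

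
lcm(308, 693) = 2772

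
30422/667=45 + 407/667≈45.61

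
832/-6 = -138-2/3 ≈ -138.67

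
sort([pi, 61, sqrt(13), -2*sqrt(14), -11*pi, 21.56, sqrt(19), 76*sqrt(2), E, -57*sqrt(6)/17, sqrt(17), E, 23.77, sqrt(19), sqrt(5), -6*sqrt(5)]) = [-11*pi, -6*sqrt(5), -57*sqrt(6)/17, -2*sqrt(14), sqrt(5), E, E, pi, sqrt(13), sqrt(17), sqrt(19), sqrt(19), 21.56, 23.77, 61, 76*sqrt(2)]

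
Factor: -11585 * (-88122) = 2^1 * 3^1 * 5^1 * 7^1 * 19^1 * 331^1 * 773^1 = 1020893370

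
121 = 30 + 91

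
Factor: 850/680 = 2^(-2) * 5^1 = 5/4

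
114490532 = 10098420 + 104392112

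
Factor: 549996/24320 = 2^(-6) * 3^1 * 5^(-1) * 19^(-1) * 45833^1 = 137499/6080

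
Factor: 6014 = 2^1 * 31^1 * 97^1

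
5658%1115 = 83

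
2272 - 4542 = -2270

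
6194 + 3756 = 9950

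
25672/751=34 + 138/751 ≈ 34.18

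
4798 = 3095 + 1703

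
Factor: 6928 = 2^4*433^1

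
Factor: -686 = -1 * 2^1 * 7^3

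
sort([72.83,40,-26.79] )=[-26.79,40,72.83] 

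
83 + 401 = 484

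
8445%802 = 425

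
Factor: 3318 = 2^1 * 3^1 * 7^1 * 79^1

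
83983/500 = 167+483/500 ≈ 167.97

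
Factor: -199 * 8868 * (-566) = 2^3 * 3^1 * 199^1 * 283^1 * 739^1 = 998838312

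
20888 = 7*2984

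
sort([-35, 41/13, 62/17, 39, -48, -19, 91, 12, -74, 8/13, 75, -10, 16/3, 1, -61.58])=[-74, -61.58, -48, -35, -19, -10, 8/13, 1, 41/13, 62/17, 16/3, 12, 39, 75, 91]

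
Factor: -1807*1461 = -1*3^1*13^1*139^1*487^1 = -2640027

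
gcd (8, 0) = 8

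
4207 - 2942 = 1265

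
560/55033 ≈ 0.0102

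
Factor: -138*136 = -1*2^4*3^1*17^1*23^1 = -18768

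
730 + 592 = 1322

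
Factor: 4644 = 2^2*3^3*43^1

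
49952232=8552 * 5841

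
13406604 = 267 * 50212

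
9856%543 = 82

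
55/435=11/87 ≈ 0.126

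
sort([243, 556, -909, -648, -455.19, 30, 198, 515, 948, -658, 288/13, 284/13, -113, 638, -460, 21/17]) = [-909, -658, -648, -460, -455.19, -113, 21/17, 284/13, 288/13, 30, 198, 243, 515, 556, 638, 948]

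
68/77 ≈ 0.883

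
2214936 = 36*61526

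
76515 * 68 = 5203020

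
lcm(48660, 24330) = 48660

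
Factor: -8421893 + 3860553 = -1*2^2*5^1*7^1*31^1*1051^1 = -4561340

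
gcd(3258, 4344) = 1086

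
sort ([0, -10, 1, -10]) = [-10, -10, 0, 1]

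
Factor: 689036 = 2^2*172259^1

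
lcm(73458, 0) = 0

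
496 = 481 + 15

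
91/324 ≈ 0.281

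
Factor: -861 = -1*3^1*7^1*41^1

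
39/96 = 13/32 ≈ 0.406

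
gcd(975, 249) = 3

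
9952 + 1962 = 11914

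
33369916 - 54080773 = -20710857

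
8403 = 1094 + 7309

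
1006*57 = 57342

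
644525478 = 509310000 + 135215478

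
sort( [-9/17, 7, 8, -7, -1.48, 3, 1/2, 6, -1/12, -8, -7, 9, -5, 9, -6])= [-8, -7, -7, -6, -5, -1.48, -9/17, -1/12, 1/2, 3, 6, 7, 8, 9, 9]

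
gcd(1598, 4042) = 94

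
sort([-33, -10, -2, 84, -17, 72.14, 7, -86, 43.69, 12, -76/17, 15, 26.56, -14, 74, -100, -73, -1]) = [-100, -86, -73, -33, -17, -14, -10, -76/17, -2, -1, 7, 12, 15, 26.56, 43.69, 72.14, 74, 84]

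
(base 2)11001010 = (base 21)9d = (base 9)244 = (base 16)ca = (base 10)202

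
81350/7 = 11621 + 3/7 ≈ 11621.43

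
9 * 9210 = 82890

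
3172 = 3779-607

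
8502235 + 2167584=10669819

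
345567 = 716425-370858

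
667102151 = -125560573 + 792662724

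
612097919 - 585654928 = 26442991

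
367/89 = 4 + 11/89 ≈ 4.12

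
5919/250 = 23+169/250 ≈ 23.68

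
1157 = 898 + 259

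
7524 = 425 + 7099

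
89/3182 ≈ 0.0280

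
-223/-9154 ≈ 0.0244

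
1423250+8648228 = 10071478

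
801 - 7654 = -6853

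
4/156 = 1/39 ≈ 0.0256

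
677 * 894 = 605238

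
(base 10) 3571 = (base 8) 6763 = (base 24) 64j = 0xdf3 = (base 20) 8ib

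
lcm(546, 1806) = 23478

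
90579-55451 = 35128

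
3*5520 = 16560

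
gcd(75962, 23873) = 1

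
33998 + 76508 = 110506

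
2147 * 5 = 10735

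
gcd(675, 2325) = 75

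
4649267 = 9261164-4611897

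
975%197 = 187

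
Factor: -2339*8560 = -1*2^4*5^1*107^1*2339^1 = -20021840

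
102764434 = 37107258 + 65657176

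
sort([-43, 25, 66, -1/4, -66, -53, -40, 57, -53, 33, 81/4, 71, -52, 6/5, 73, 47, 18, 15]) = [-66, -53, -53, -52, -43, -40, -1/4, 6/5, 15, 18, 81/4, 25, 33, 47, 57, 66, 71, 73]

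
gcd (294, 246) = 6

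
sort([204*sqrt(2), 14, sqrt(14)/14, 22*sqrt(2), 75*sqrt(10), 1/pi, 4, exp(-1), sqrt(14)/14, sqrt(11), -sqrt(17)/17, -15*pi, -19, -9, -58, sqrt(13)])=[-58, -15*pi, -19, -9, -sqrt(17)/17, sqrt(14)/14, sqrt(14)/14, 1/pi, exp(-1), sqrt(11), sqrt(13), 4, 14, 22*sqrt(2), 75*sqrt(10), 204*sqrt(2)]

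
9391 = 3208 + 6183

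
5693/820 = 6+773/820 ≈ 6.94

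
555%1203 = 555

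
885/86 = 10 + 25/86 ≈ 10.29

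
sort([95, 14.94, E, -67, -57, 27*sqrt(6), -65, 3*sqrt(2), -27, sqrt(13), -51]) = [-67, -65, -57, -51, -27, E, sqrt(13), 3*sqrt(2), 14.94, 27*sqrt(6), 95]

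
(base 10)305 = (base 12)215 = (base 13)1a6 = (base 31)9q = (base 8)461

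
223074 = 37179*6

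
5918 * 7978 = 47213804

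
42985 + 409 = 43394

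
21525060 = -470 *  (-45798)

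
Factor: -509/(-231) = 3^(-1)*7^(-1)*11^(-1)*509^1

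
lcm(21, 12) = 84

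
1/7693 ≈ 0.000130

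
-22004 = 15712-37716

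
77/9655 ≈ 0.00798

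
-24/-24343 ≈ 0.000986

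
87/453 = 29/151 ≈ 0.192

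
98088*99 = 9710712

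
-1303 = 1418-2721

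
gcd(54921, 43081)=1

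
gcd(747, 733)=1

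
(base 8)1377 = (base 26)13d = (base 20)1i7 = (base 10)767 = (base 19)227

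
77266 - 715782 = -638516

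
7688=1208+6480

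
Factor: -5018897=-1*13^1*61^1*6329^1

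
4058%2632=1426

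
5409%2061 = 1287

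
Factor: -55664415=-1 * 3^4 * 5^1 * 137443^1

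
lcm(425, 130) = 11050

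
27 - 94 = -67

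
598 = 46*13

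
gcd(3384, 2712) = 24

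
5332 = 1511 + 3821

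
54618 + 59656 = 114274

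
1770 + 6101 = 7871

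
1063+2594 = 3657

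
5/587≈0.00852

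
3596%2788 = 808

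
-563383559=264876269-828259828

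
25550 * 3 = 76650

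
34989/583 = 60+9/583 ≈ 60.02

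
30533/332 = 91 + 321/332 ≈ 91.97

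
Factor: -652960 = -1 * 2^5 * 5^1 * 7^1 * 11^1 * 53^1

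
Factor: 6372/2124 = 3^1 = 3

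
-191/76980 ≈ -0.00248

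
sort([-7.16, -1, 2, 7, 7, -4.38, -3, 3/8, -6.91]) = [-7.16, -6.91, -4.38, -3, -1, 3/8, 2, 7, 7]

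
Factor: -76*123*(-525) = 2^2*3^2*5^2*7^1*19^1*41^1 = 4907700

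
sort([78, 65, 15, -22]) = [-22, 15, 65, 78]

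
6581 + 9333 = 15914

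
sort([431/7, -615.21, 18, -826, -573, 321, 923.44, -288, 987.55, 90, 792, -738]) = [-826, -738, -615.21, -573, -288, 18, 431/7, 90, 321, 792, 923.44, 987.55]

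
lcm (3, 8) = 24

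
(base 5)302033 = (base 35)7ui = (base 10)9643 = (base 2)10010110101011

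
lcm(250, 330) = 8250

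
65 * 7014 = 455910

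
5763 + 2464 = 8227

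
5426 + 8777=14203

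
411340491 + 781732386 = 1193072877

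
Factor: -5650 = -1*2^1*5^2*113^1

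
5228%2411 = 406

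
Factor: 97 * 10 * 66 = 2^2 * 3^1 * 5^1 * 11^1 * 97^1 = 64020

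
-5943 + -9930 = -15873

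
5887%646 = 73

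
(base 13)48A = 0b1100010110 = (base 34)N8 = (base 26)14A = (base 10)790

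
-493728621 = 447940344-941668965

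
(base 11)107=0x80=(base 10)128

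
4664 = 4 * 1166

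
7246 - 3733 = 3513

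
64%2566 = 64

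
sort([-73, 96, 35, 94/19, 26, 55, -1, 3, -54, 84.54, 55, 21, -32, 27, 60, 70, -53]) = [-73, -54, -53, -32, -1, 3, 94/19, 21, 26, 27, 35, 55, 55, 60, 70, 84.54, 96]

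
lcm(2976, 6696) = 26784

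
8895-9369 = -474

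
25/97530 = 5/19506 ≈ 0.000256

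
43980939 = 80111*549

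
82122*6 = 492732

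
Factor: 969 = 3^1*17^1*19^1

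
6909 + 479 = 7388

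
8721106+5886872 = 14607978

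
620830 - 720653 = -99823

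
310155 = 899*345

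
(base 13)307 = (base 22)118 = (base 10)514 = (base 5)4024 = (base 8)1002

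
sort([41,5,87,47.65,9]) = [5,9,41,47.65,87]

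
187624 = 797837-610213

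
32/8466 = 16/4233 ≈ 0.00378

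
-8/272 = -1/34 ≈ -0.0294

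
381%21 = 3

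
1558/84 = 18+23/42 ≈ 18.55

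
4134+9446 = 13580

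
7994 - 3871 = 4123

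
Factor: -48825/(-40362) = 2^(-1)*3^1*5^2*31^(-1) = 75/62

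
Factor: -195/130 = -1*2^(-1)*3^1 = -3/2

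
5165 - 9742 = -4577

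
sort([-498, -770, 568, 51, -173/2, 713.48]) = [-770, -498, -173/2, 51, 568, 713.48]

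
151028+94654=245682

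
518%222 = 74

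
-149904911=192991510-342896421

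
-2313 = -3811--1498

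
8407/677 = 12 + 283/677 ≈ 12.42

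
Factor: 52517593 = 487^1 * 107839^1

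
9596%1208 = 1140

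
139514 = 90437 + 49077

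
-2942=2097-5039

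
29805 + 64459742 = 64489547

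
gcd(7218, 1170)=18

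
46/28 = 1 + 9/14 ≈ 1.64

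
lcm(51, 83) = 4233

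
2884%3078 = 2884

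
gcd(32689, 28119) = 1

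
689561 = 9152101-8462540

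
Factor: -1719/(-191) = 3^2 = 9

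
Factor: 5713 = 29^1*197^1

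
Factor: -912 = -1*2^4*3^1*19^1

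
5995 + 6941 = 12936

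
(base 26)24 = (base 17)35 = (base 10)56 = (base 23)2a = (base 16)38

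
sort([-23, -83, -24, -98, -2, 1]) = [-98, -83, -24, -23, -2, 1]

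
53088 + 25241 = 78329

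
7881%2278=1047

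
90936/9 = 10104 = 10104.00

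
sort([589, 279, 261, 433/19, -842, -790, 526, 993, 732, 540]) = [-842, -790, 433/19, 261, 279, 526, 540, 589, 732, 993]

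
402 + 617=1019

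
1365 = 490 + 875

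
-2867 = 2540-5407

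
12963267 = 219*59193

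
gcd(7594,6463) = 1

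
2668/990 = 1334/495 ≈ 2.69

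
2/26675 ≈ 0.0000750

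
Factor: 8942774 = 2^1 * 4471387^1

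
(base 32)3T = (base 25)50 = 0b1111101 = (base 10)125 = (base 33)3Q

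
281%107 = 67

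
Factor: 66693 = 3^1*11^1*43^1*47^1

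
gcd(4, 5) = 1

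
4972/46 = 2486/23≈108.09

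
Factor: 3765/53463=5^1 * 71^ (-1)=5/71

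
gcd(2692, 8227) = 1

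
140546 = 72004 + 68542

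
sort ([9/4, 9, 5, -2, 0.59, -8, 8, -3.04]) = [-8, -3.04, -2, 0.59, 9/4, 5, 8, 9]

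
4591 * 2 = 9182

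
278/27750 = 139/13875≈0.0100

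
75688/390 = 37844/195 ≈ 194.07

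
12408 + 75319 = 87727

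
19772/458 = 9886/229 ≈ 43.17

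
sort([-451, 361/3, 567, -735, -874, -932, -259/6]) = [-932, -874, -735, -451, -259/6, 361/3, 567]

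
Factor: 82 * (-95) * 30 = -1 * 2^2 * 3^1 * 5^2 * 19^1 * 41^1 = -233700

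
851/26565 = 37/1155 ≈ 0.0320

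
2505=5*501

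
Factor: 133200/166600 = 2^1 * 3^2 * 7^(-2) * 17^(-1) * 37^1 = 666/833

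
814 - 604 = 210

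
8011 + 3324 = 11335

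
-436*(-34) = 14824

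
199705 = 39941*5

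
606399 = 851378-244979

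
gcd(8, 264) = 8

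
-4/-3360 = 1/840 ≈ 0.00119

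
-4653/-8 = 581 + 5/8 ≈ 581.63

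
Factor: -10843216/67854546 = -1*2^3*3^(-2)*29^1*103^(-1)*23369^1*36599^(-1) = -5421608/33927273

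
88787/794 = 111 + 653/794 ≈ 111.82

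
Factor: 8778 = 2^1*3^1*7^1*11^1*19^1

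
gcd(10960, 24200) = 40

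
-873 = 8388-9261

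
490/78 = 6 + 11/39 ≈ 6.28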